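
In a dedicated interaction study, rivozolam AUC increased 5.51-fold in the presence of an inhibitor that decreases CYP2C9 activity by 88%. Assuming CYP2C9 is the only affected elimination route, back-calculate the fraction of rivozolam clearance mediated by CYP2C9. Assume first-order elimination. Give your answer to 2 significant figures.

0.93

CL'/CL = 1 / 5.51 = 0.1815
0.12·fm + (1 − fm) = 0.1815
fm = (0.1815 − 1) / (0.12 − 1) = 0.93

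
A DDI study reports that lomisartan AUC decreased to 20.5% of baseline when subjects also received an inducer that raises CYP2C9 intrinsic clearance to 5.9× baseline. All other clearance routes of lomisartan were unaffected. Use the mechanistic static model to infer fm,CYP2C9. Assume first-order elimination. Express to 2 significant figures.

CL'/CL = 1 / 0.205 = 4.878
5.9·fm + (1 − fm) = 4.878
fm = (4.878 − 1) / (5.9 − 1) = 0.79

0.79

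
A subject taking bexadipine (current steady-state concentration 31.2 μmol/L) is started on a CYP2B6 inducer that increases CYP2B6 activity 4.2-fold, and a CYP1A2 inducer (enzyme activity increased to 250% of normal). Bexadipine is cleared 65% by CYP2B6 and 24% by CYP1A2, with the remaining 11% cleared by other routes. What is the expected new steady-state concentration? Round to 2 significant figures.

9.1 μmol/L

The CYP2B6 pathway (65% of clearance) rises to 4.2× activity: 0.65 × 4.2 = 2.73.
The CYP1A2 pathway (24% of clearance) is boosted to 2.5× activity: 0.24 × 2.5 = 0.6.
The remaining 11% of clearance is unaffected.
CL_new/CL_old = 2.73 + 0.6 + 0.11 = 3.44.
Steady-state concentration ∝ 1/CL: new value = 31.2 / 3.44 = 9.1 μmol/L.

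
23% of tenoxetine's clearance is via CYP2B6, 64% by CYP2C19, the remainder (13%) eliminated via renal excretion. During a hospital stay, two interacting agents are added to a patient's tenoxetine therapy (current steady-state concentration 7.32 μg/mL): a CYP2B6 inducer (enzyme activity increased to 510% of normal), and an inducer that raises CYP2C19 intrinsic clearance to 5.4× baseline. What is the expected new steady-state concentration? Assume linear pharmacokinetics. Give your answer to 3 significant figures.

1.54 μg/mL

CYP2B6: 0.23 × 5.1 = 1.173
CYP2C19: 0.64 × 5.4 = 3.456
Other: 0.13 (unchanged)
Relative clearance = 1.173 + 3.456 + 0.13 = 4.759.
Steady-state concentration ∝ 1/CL: new value = 7.32 / 4.759 = 1.54 μg/mL.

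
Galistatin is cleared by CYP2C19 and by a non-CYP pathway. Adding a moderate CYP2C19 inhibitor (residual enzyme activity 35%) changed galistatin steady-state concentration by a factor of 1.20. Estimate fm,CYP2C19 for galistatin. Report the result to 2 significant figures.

CL'/CL = 1 / 1.20 = 0.8333
0.35·fm + (1 − fm) = 0.8333
fm = (0.8333 − 1) / (0.35 − 1) = 0.26

0.26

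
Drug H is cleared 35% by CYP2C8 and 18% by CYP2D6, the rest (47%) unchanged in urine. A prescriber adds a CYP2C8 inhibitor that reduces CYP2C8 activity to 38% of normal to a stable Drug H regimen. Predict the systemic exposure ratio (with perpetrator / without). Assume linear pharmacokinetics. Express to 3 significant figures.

1.28

CYP2C8: 0.35 × 0.38 = 0.133
CYP2D6: 0.18 (unchanged)
Other: 0.47 (unchanged)
New clearance relative to baseline: 0.133 + 0.18 + 0.47 = 0.783.
Since systemic exposure ∝ 1/CL, the ratio is 1 / 0.783 = 1.28.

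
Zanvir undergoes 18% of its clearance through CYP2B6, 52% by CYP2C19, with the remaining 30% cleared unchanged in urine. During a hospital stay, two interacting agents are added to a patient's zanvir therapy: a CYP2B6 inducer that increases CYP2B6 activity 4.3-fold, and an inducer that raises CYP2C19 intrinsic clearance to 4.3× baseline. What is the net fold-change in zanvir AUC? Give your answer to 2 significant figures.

0.30

CYP2B6: 0.18 × 4.3 = 0.774
CYP2C19: 0.52 × 4.3 = 2.236
Other: 0.3 (unchanged)
Relative clearance = 0.774 + 2.236 + 0.3 = 3.31.
Because AUC varies inversely with clearance, the combined effect is 1 / 3.31 = 0.30.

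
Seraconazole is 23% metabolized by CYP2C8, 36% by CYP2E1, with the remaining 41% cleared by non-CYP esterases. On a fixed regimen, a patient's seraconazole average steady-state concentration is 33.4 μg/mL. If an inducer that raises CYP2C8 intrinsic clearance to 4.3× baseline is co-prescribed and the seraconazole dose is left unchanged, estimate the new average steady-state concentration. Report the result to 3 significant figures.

CYP2C8: 0.23 × 4.3 = 0.989
CYP2E1: 0.36 (unchanged)
Other: 0.41 (unchanged)
Relative clearance = 0.989 + 0.36 + 0.41 = 1.759.
Average steady-state concentration ∝ 1/CL, so new value = 33.4 / 1.759 = 19.0 μg/mL.

19.0 μg/mL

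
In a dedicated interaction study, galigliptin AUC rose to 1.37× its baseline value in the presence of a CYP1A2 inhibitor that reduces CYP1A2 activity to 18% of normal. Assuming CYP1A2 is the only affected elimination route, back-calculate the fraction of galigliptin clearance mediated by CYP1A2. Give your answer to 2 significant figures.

0.33

Let fm be the CYP1A2 fraction. New clearance relative to baseline = fm × 0.18 + (1 − fm).
AUC ratio = 1 / (new CL fraction), so new CL fraction = 1 / 1.37 = 0.7299.
fm × 0.18 + 1 − fm = 0.7299  ⇒  fm × (0.18 − 1) = −0.2701  ⇒  fm = 0.33.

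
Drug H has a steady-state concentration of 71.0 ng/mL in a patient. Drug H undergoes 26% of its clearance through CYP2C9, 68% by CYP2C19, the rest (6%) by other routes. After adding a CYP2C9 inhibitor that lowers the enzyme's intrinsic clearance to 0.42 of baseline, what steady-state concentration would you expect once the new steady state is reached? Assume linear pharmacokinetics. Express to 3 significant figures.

The CYP2C9 pathway (26% of clearance) falls to 0.42× activity: 0.26 × 0.42 = 0.1092.
CYP2C19 (68%) and the residual 6% are unaffected.
New clearance relative to baseline: 0.1092 + 0.68 + 0.06 = 0.8492.
With dosing unchanged, steady-state concentration scales as 1/CL: 71.0 / 0.8492 = 83.6 ng/mL.

83.6 ng/mL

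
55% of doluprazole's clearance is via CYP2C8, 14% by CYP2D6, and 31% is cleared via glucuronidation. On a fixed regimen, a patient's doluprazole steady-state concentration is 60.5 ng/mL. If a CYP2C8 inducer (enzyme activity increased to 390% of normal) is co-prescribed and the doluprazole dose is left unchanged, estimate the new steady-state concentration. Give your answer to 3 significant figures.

23.3 ng/mL

CYP2C8: 0.55 × 3.9 = 2.145
CYP2D6: 0.14 (unchanged)
Other: 0.31 (unchanged)
New clearance relative to baseline: 2.145 + 0.14 + 0.31 = 2.595.
New steady-state concentration = baseline ÷ relative clearance = 60.5 / 2.595 = 23.3 ng/mL.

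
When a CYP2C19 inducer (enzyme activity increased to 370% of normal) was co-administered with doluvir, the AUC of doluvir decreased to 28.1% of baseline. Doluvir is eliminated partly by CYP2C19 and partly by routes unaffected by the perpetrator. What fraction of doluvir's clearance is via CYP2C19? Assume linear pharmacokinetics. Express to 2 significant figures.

0.95

CL'/CL = 1 / 0.281 = 3.559
3.7·fm + (1 − fm) = 3.559
fm = (3.559 − 1) / (3.7 − 1) = 0.95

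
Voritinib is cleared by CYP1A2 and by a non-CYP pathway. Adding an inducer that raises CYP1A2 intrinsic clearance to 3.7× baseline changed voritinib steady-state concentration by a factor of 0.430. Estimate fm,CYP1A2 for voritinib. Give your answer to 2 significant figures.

CL'/CL = 1 / 0.430 = 2.326
3.7·fm + (1 − fm) = 2.326
fm = (2.326 − 1) / (3.7 − 1) = 0.49

0.49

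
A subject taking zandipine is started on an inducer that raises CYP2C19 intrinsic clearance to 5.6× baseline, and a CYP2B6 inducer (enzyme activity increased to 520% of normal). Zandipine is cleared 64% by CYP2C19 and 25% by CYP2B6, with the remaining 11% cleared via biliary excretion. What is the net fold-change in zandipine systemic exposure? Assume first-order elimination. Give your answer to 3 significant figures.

The CYP2C19 pathway (64% of clearance) rises to 5.6× activity: 0.64 × 5.6 = 3.584.
The CYP2B6 pathway (25% of clearance) rises to 5.2× activity: 0.25 × 5.2 = 1.3.
Non-CYP routes (11%) are unchanged.
Relative clearance = 3.584 + 1.3 + 0.11 = 4.994.
Systemic exposure ∝ 1/CL: fold-change = 1 / 4.994 = 0.200.

0.200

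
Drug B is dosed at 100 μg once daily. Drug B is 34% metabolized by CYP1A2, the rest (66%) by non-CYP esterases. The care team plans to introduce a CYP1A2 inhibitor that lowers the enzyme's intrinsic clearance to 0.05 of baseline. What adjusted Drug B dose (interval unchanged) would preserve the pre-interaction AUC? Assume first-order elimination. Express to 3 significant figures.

67.7 μg

CYP1A2: 0.34 × 0.05 = 0.017
Other: 0.66 (unchanged)
CL_new/CL_old = 0.017 + 0.66 = 0.677.
Exposure is unchanged when dose changes in proportion to clearance. New dose = 100 μg × 0.677 = 67.7 μg.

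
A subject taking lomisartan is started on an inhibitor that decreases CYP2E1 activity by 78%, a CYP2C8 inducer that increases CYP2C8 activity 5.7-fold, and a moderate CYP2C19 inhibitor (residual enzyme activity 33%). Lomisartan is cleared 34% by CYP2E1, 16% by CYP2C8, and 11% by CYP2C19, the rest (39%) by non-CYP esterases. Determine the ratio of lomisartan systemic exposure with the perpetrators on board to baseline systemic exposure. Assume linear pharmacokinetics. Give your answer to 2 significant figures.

The CYP2E1 pathway (34% of clearance) falls to 0.22× activity: 0.34 × 0.22 = 0.0748.
The CYP2C8 pathway (16% of clearance) rises to 5.7× activity: 0.16 × 5.7 = 0.912.
The CYP2C19 pathway (11% of clearance) falls to 0.33× activity: 0.11 × 0.33 = 0.0363.
The remaining 39% of clearance is unaffected.
CL_new/CL_old = 0.0748 + 0.912 + 0.0363 + 0.39 = 1.4131.
Systemic exposure ∝ 1/CL: fold-change = 1 / 1.4131 = 0.71.

0.71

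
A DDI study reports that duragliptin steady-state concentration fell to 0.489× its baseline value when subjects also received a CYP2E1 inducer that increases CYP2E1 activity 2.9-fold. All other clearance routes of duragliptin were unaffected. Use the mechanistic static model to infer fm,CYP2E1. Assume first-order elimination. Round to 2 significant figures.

0.55

CL'/CL = 1 / 0.489 = 2.045
2.9·fm + (1 − fm) = 2.045
fm = (2.045 − 1) / (2.9 − 1) = 0.55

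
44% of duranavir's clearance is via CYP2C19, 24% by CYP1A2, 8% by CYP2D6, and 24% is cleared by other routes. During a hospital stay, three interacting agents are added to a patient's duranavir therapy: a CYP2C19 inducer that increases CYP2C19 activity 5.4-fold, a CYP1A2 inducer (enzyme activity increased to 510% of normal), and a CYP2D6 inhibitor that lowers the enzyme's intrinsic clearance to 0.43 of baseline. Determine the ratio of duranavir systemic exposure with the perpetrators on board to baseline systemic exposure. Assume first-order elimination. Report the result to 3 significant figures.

The CYP2C19 pathway (44% of clearance) rises to 5.4× activity: 0.44 × 5.4 = 2.376.
The CYP1A2 pathway (24% of clearance) is boosted to 5.1× activity: 0.24 × 5.1 = 1.224.
The CYP2D6 pathway (8% of clearance) drops to 0.43× activity: 0.08 × 0.43 = 0.0344.
Non-CYP routes (24%) are unchanged.
CL_new/CL_old = 2.376 + 1.224 + 0.0344 + 0.24 = 3.8744.
Because systemic exposure varies inversely with clearance, the combined effect is 1 / 3.8744 = 0.258.

0.258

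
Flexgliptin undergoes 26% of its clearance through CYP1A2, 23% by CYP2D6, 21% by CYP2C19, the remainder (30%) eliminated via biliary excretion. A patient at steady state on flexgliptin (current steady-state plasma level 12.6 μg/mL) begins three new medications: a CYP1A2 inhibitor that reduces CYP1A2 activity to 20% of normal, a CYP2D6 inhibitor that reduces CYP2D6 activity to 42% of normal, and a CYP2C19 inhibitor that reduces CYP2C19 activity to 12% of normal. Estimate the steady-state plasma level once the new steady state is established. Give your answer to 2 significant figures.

27 μg/mL

The CYP1A2 pathway (26% of clearance) is reduced to 0.2× activity: 0.26 × 0.2 = 0.052.
The CYP2D6 pathway (23% of clearance) drops to 0.42× activity: 0.23 × 0.42 = 0.0966.
The CYP2C19 pathway (21% of clearance) is reduced to 0.12× activity: 0.21 × 0.12 = 0.0252.
The remaining 30% of clearance is unaffected.
CL_new/CL_old = 0.052 + 0.0966 + 0.0252 + 0.3 = 0.4738.
Dividing the baseline by the relative clearance: 12.6 / 0.4738 = 27 μg/mL.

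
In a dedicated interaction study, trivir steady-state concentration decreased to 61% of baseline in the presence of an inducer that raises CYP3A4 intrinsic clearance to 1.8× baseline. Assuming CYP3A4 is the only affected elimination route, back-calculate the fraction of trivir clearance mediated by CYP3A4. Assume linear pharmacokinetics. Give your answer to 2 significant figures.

Let fm be the CYP3A4 fraction. New clearance relative to baseline = fm × 1.8 + (1 − fm).
Steady-state concentration ratio = 1 / (new CL fraction), so new CL fraction = 1 / 0.610 = 1.639.
fm × 1.8 + 1 − fm = 1.639  ⇒  fm × (1.8 − 1) = 0.6393  ⇒  fm = 0.80.

0.80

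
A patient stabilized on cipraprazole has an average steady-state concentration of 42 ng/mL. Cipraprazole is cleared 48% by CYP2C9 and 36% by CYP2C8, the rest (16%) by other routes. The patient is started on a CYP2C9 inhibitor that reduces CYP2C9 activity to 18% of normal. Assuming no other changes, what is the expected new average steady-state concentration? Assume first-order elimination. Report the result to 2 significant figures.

69 ng/mL

The CYP2C9 pathway (48% of clearance) drops to 0.18× activity: 0.48 × 0.18 = 0.0864.
CYP2C8 (36%) and the residual 16% are unaffected.
CL_new/CL_old = 0.0864 + 0.36 + 0.16 = 0.6064.
With dosing unchanged, average steady-state concentration scales as 1/CL: 42 / 0.6064 = 69 ng/mL.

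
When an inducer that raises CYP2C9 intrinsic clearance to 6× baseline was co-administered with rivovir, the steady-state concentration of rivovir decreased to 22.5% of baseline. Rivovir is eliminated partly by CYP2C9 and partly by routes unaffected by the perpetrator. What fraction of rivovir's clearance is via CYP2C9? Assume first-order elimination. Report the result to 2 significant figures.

Let fm be the CYP2C9 fraction. New clearance relative to baseline = fm × 6 + (1 − fm).
Steady-state concentration ratio = 1 / (new CL fraction), so new CL fraction = 1 / 0.225 = 4.444.
fm × 6 + 1 − fm = 4.444  ⇒  fm × (6 − 1) = 3.444  ⇒  fm = 0.69.

0.69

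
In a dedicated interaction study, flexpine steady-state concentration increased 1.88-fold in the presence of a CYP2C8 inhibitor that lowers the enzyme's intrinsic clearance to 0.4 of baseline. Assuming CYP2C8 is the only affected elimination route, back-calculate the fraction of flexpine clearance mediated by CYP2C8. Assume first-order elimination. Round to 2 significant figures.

Let x = fm,CYP2C8. Because steady-state concentration ∝ 1/CL, relative clearance fell to 1/1.88 = 0.5319.
Setting x·0.4 + (1 − x) = 0.5319 and solving: x = (0.5319 − 1)/(0.4 − 1) = 0.78.

0.78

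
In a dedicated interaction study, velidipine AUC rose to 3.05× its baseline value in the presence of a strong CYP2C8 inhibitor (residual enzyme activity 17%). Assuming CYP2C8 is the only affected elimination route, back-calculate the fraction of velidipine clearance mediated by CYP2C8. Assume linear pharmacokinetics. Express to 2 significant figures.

Write x for the fraction cleared via CYP2C8. The observed AUC change means clearance fell to 1/3.05 = 0.3279 of baseline.
Setting x·0.17 + (1 − x) = 0.3279 and solving: x = (0.3279 − 1)/(0.17 − 1) = 0.81.

0.81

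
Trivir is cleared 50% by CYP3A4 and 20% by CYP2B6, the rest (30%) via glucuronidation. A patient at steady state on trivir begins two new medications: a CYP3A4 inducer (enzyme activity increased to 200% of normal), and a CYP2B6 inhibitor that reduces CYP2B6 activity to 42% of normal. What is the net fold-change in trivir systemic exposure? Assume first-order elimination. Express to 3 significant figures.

0.723

CYP3A4: 0.5 × 2 = 1
CYP2B6: 0.2 × 0.42 = 0.084
Other: 0.3 (unchanged)
New clearance relative to baseline: 1 + 0.084 + 0.3 = 1.384.
Systemic exposure ∝ 1/CL: fold-change = 1 / 1.384 = 0.723.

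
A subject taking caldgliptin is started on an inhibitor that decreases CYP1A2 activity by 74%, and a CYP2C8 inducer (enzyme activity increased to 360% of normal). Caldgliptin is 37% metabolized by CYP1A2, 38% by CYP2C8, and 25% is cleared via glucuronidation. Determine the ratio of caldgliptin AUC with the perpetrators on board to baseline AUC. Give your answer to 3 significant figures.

The CYP1A2 pathway (37% of clearance) falls to 0.26× activity: 0.37 × 0.26 = 0.0962.
The CYP2C8 pathway (38% of clearance) rises to 3.6× activity: 0.38 × 3.6 = 1.368.
Non-CYP routes (25%) are unchanged.
New clearance relative to baseline: 0.0962 + 1.368 + 0.25 = 1.7142.
AUC ∝ 1/CL: fold-change = 1 / 1.7142 = 0.583.

0.583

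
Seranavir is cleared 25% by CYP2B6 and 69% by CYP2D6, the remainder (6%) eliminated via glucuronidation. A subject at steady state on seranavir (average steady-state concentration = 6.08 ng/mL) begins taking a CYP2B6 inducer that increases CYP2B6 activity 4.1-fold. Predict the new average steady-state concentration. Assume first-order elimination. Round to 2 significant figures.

The CYP2B6 pathway (25% of clearance) is boosted to 4.1× activity: 0.25 × 4.1 = 1.025.
CYP2D6 (69%) and the residual 6% are unaffected.
CL_new/CL_old = 1.025 + 0.69 + 0.06 = 1.775.
With dosing unchanged, average steady-state concentration scales as 1/CL: 6.08 / 1.775 = 3.4 ng/mL.

3.4 ng/mL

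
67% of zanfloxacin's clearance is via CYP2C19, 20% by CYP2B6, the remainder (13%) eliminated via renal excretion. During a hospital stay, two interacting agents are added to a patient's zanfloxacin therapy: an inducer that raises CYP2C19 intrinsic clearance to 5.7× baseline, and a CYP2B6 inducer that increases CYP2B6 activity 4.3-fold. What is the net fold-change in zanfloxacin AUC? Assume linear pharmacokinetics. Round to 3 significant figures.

CYP2C19: 0.67 × 5.7 = 3.819
CYP2B6: 0.2 × 4.3 = 0.86
Other: 0.13 (unchanged)
New clearance relative to baseline: 3.819 + 0.86 + 0.13 = 4.809.
Because AUC varies inversely with clearance, the combined effect is 1 / 4.809 = 0.208.

0.208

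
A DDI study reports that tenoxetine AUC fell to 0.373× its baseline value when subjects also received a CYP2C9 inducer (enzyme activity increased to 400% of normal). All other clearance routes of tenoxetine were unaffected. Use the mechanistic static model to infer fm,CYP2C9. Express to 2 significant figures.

0.56

Let fm be the CYP2C9 fraction. New clearance relative to baseline = fm × 4 + (1 − fm).
AUC ratio = 1 / (new CL fraction), so new CL fraction = 1 / 0.373 = 2.681.
fm × 4 + 1 − fm = 2.681  ⇒  fm × (4 − 1) = 1.681  ⇒  fm = 0.56.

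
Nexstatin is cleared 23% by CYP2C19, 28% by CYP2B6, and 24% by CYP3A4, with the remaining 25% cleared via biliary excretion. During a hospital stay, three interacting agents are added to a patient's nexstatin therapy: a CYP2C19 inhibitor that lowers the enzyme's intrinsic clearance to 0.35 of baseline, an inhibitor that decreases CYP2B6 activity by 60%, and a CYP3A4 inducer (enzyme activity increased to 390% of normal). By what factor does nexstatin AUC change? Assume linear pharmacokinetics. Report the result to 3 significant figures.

0.725

CYP2C19: 0.23 × 0.35 = 0.0805
CYP2B6: 0.28 × 0.4 = 0.112
CYP3A4: 0.24 × 3.9 = 0.936
Other: 0.25 (unchanged)
CL_new/CL_old = 0.0805 + 0.112 + 0.936 + 0.25 = 1.3785.
Because AUC varies inversely with clearance, the combined effect is 1 / 1.3785 = 0.725.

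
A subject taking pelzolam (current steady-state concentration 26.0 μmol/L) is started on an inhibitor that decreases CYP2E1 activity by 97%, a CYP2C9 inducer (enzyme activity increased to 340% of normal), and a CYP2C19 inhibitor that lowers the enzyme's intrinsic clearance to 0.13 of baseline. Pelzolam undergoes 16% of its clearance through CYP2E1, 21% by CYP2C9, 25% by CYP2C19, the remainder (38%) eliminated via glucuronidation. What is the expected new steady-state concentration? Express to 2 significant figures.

23 μmol/L

The CYP2E1 pathway (16% of clearance) drops to 0.03× activity: 0.16 × 0.03 = 0.0048.
The CYP2C9 pathway (21% of clearance) is boosted to 3.4× activity: 0.21 × 3.4 = 0.714.
The CYP2C19 pathway (25% of clearance) drops to 0.13× activity: 0.25 × 0.13 = 0.0325.
Non-CYP routes (38%) are unchanged.
Relative clearance = 0.0048 + 0.714 + 0.0325 + 0.38 = 1.1313.
Steady-state concentration ∝ 1/CL: new value = 26.0 / 1.1313 = 23 μmol/L.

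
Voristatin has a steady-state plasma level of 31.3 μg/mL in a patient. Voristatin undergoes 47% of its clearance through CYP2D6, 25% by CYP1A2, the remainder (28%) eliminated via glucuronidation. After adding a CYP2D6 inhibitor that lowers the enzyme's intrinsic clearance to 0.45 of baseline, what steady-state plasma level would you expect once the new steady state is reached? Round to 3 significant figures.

42.2 μg/mL

The CYP2D6 pathway (47% of clearance) is reduced to 0.45× activity: 0.47 × 0.45 = 0.2115.
CYP1A2 (25%) and the residual 28% are unaffected.
Relative clearance = 0.2115 + 0.25 + 0.28 = 0.7415.
New steady-state plasma level = baseline ÷ relative clearance = 31.3 / 0.7415 = 42.2 μg/mL.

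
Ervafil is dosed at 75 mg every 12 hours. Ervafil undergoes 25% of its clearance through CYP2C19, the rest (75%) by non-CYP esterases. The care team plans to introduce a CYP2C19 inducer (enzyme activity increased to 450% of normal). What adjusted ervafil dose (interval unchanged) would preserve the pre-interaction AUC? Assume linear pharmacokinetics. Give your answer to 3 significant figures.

The CYP2C19 pathway (25% of clearance) is boosted to 4.5× activity: 0.25 × 4.5 = 1.125.
Non-CYP routes (75%) are unchanged.
New clearance relative to baseline: 1.125 + 0.75 = 1.875.
Exposure is unchanged when dose changes in proportion to clearance. New dose = 75 mg × 1.875 = 141 mg.

141 mg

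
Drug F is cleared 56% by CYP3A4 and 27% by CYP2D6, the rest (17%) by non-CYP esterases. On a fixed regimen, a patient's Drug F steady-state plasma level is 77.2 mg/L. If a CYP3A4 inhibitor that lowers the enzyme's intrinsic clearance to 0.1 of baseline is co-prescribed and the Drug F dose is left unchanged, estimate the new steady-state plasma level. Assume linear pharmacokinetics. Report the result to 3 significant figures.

156 mg/L

The CYP3A4 pathway (56% of clearance) falls to 0.1× activity: 0.56 × 0.1 = 0.056.
CYP2D6 (27%) and the residual 17% are unaffected.
CL_new/CL_old = 0.056 + 0.27 + 0.17 = 0.496.
With dosing unchanged, steady-state plasma level scales as 1/CL: 77.2 / 0.496 = 156 mg/L.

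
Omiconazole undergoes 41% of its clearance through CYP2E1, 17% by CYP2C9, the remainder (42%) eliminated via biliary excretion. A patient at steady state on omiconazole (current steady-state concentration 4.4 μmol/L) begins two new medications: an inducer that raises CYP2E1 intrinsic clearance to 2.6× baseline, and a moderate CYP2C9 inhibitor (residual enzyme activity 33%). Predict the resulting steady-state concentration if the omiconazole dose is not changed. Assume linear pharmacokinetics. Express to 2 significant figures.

2.9 μmol/L

CYP2E1: 0.41 × 2.6 = 1.066
CYP2C9: 0.17 × 0.33 = 0.0561
Other: 0.42 (unchanged)
CL_new/CL_old = 1.066 + 0.0561 + 0.42 = 1.5421.
Dividing the baseline by the relative clearance: 4.4 / 1.5421 = 2.9 μmol/L.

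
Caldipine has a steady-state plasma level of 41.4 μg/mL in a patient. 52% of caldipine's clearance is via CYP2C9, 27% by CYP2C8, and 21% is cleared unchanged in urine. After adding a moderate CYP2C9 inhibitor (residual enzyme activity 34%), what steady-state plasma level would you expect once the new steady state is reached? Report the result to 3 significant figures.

63.0 μg/mL

The CYP2C9 pathway (52% of clearance) is reduced to 0.34× activity: 0.52 × 0.34 = 0.1768.
CYP2C8 (27%) and the residual 21% are unaffected.
CL_new/CL_old = 0.1768 + 0.27 + 0.21 = 0.6568.
New steady-state plasma level = baseline ÷ relative clearance = 41.4 / 0.6568 = 63.0 μg/mL.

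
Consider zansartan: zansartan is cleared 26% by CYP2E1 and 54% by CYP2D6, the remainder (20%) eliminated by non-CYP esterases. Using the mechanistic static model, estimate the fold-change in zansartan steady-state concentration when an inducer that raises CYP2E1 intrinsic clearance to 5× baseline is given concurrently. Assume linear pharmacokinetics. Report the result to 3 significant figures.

0.490

The CYP2E1 pathway (26% of clearance) is boosted to 5× activity: 0.26 × 5 = 1.3.
CYP2D6 (54%) and the residual 20% are unaffected.
New clearance relative to baseline: 1.3 + 0.54 + 0.2 = 2.04.
Steady-state concentration ratio = CL_old/CL_new = 1 / 2.04 = 0.490.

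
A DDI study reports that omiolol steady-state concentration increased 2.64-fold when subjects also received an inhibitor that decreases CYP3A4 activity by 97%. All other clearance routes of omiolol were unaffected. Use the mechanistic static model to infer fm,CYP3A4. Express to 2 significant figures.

Write x for the fraction cleared via CYP3A4. The observed steady-state concentration change means clearance fell to 1/2.64 = 0.3788 of baseline.
Setting x·0.03 + (1 − x) = 0.3788 and solving: x = (0.3788 − 1)/(0.03 − 1) = 0.64.

0.64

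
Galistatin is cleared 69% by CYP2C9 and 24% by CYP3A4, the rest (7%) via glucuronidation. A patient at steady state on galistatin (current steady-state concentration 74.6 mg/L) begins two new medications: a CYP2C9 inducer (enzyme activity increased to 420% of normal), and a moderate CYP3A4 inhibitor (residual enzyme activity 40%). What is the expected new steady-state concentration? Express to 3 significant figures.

The CYP2C9 pathway (69% of clearance) increases to 4.2× activity: 0.69 × 4.2 = 2.898.
The CYP3A4 pathway (24% of clearance) drops to 0.4× activity: 0.24 × 0.4 = 0.096.
The remaining 7% of clearance is unaffected.
Relative clearance = 2.898 + 0.096 + 0.07 = 3.064.
New steady-state concentration = 74.6 / 3.064 = 24.3 mg/L (concentration scales inversely with clearance).

24.3 mg/L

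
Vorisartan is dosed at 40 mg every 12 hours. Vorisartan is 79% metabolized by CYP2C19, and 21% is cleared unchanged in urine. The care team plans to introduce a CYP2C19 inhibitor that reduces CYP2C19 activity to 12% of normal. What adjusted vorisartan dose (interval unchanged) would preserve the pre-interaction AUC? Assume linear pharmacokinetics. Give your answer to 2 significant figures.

The CYP2C19 pathway (79% of clearance) falls to 0.12× activity: 0.79 × 0.12 = 0.0948.
Non-CYP routes (21%) are unchanged.
New clearance relative to baseline: 0.0948 + 0.21 = 0.3048.
Css,avg = (dose rate)/CL, so holding Css fixed requires dose ∝ CL: 40 × 0.3048 = 12 mg.

12 mg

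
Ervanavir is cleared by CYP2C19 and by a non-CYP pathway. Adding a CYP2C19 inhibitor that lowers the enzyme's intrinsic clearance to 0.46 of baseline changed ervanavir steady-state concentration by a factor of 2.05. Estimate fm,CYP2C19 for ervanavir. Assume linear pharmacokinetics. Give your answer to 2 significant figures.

0.95

Write x for the fraction cleared via CYP2C19. The observed steady-state concentration change means clearance fell to 1/2.05 = 0.4878 of baseline.
Setting x·0.46 + (1 − x) = 0.4878 and solving: x = (0.4878 − 1)/(0.46 − 1) = 0.95.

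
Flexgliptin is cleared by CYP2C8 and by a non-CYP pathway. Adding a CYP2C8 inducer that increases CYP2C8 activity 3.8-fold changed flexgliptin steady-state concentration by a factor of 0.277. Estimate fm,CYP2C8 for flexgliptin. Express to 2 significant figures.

Let x = fm,CYP2C8. Because steady-state concentration ∝ 1/CL, relative clearance rose to 1/0.277 = 3.61.
Setting x·3.8 + (1 − x) = 3.61 and solving: x = (3.61 − 1)/(3.8 − 1) = 0.93.

0.93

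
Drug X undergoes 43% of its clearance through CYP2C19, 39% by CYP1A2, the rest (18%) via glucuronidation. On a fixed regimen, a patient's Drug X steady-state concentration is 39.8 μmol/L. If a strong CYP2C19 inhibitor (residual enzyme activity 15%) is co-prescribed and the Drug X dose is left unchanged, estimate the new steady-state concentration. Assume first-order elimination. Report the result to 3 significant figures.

62.7 μmol/L

The CYP2C19 pathway (43% of clearance) falls to 0.15× activity: 0.43 × 0.15 = 0.0645.
CYP1A2 (39%) and the residual 18% are unaffected.
CL_new/CL_old = 0.0645 + 0.39 + 0.18 = 0.6345.
With dosing unchanged, steady-state concentration scales as 1/CL: 39.8 / 0.6345 = 62.7 μmol/L.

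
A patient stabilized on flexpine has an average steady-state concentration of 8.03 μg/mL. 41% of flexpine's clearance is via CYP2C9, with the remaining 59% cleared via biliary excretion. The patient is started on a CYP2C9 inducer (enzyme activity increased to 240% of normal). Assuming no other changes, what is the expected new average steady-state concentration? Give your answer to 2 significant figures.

The CYP2C9 pathway (41% of clearance) rises to 2.4× activity: 0.41 × 2.4 = 0.984.
Non-CYP routes (59%) are unchanged.
CL_new/CL_old = 0.984 + 0.59 = 1.574.
With dosing unchanged, average steady-state concentration scales as 1/CL: 8.03 / 1.574 = 5.1 μg/mL.

5.1 μg/mL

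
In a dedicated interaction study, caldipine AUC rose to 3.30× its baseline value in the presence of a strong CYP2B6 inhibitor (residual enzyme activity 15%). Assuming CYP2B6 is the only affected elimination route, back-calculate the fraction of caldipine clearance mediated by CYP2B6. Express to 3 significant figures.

0.820

Let fm be the CYP2B6 fraction. New clearance relative to baseline = fm × 0.15 + (1 − fm).
AUC ratio = 1 / (new CL fraction), so new CL fraction = 1 / 3.30 = 0.303.
fm × 0.15 + 1 − fm = 0.303  ⇒  fm × (0.15 − 1) = −0.697  ⇒  fm = 0.820.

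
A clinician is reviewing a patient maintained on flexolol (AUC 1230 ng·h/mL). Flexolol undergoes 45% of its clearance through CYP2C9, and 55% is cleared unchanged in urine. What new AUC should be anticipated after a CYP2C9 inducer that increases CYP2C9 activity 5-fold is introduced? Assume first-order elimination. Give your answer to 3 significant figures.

The CYP2C9 pathway (45% of clearance) rises to 5× activity: 0.45 × 5 = 2.25.
The remaining 55% of clearance is unaffected.
New clearance relative to baseline: 2.25 + 0.55 = 2.8.
New AUC = baseline ÷ relative clearance = 1230 / 2.8 = 439 ng·h/mL.

439 ng·h/mL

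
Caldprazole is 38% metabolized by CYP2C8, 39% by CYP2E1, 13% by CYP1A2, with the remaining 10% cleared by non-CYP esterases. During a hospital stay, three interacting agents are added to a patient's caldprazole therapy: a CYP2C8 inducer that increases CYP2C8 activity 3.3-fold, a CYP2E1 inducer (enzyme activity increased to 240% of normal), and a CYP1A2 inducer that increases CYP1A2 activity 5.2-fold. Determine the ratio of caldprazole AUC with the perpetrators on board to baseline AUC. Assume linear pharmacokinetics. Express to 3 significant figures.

0.337

The CYP2C8 pathway (38% of clearance) increases to 3.3× activity: 0.38 × 3.3 = 1.254.
The CYP2E1 pathway (39% of clearance) rises to 2.4× activity: 0.39 × 2.4 = 0.936.
The CYP1A2 pathway (13% of clearance) increases to 5.2× activity: 0.13 × 5.2 = 0.676.
Non-CYP routes (10%) are unchanged.
CL_new/CL_old = 1.254 + 0.936 + 0.676 + 0.1 = 2.966.
Because AUC varies inversely with clearance, the combined effect is 1 / 2.966 = 0.337.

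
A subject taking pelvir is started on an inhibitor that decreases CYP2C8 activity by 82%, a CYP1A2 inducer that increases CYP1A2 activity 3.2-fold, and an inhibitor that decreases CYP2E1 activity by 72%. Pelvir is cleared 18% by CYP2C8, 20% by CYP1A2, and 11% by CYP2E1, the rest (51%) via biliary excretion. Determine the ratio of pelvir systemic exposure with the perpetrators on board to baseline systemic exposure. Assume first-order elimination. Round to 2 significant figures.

CYP2C8: 0.18 × 0.18 = 0.0324
CYP1A2: 0.2 × 3.2 = 0.64
CYP2E1: 0.11 × 0.28 = 0.0308
Other: 0.51 (unchanged)
Relative clearance = 0.0324 + 0.64 + 0.0308 + 0.51 = 1.2132.
Net systemic exposure ratio = 1 / 1.2132 = 0.82.

0.82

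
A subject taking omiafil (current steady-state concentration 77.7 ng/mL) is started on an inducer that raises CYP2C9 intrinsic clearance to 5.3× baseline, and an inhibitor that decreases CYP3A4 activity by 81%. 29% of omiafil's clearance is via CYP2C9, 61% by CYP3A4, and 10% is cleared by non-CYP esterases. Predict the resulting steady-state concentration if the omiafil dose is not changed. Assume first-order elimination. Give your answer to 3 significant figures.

The CYP2C9 pathway (29% of clearance) increases to 5.3× activity: 0.29 × 5.3 = 1.537.
The CYP3A4 pathway (61% of clearance) drops to 0.19× activity: 0.61 × 0.19 = 0.1159.
Non-CYP routes (10%) are unchanged.
Relative clearance = 1.537 + 0.1159 + 0.1 = 1.7529.
New steady-state concentration = 77.7 / 1.7529 = 44.3 ng/mL (concentration scales inversely with clearance).

44.3 ng/mL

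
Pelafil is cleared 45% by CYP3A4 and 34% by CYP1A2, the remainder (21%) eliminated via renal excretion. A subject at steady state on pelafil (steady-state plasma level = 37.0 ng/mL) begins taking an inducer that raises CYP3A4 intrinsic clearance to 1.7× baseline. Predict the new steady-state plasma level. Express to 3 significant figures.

The CYP3A4 pathway (45% of clearance) increases to 1.7× activity: 0.45 × 1.7 = 0.765.
CYP1A2 (34%) and the residual 21% are unaffected.
Relative clearance = 0.765 + 0.34 + 0.21 = 1.315.
New steady-state plasma level = baseline ÷ relative clearance = 37.0 / 1.315 = 28.1 ng/mL.

28.1 ng/mL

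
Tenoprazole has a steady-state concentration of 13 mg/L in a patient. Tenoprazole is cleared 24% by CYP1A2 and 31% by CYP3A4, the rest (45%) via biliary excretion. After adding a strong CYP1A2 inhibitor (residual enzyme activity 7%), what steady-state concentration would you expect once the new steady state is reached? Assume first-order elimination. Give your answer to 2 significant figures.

CYP1A2: 0.24 × 0.07 = 0.0168
CYP3A4: 0.31 (unchanged)
Other: 0.45 (unchanged)
Relative clearance = 0.0168 + 0.31 + 0.45 = 0.7768.
Steady-state concentration ∝ 1/CL, so new value = 13 / 0.7768 = 17 mg/L.

17 mg/L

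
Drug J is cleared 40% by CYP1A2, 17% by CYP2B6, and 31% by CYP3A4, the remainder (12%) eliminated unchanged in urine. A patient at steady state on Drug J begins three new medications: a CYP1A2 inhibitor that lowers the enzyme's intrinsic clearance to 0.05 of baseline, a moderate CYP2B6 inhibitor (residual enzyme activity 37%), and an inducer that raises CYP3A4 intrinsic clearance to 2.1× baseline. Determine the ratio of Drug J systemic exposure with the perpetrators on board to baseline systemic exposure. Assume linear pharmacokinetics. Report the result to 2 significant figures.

CYP1A2: 0.4 × 0.05 = 0.02
CYP2B6: 0.17 × 0.37 = 0.0629
CYP3A4: 0.31 × 2.1 = 0.651
Other: 0.12 (unchanged)
Relative clearance = 0.02 + 0.0629 + 0.651 + 0.12 = 0.8539.
Net systemic exposure ratio = 1 / 0.8539 = 1.2.

1.2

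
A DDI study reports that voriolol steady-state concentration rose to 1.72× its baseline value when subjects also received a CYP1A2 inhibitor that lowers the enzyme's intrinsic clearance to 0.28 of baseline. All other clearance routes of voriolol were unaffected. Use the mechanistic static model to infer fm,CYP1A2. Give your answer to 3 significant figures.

Let fm be the CYP1A2 fraction. New clearance relative to baseline = fm × 0.28 + (1 − fm).
Steady-state concentration ratio = 1 / (new CL fraction), so new CL fraction = 1 / 1.72 = 0.5814.
fm × 0.28 + 1 − fm = 0.5814  ⇒  fm × (0.28 − 1) = −0.4186  ⇒  fm = 0.581.

0.581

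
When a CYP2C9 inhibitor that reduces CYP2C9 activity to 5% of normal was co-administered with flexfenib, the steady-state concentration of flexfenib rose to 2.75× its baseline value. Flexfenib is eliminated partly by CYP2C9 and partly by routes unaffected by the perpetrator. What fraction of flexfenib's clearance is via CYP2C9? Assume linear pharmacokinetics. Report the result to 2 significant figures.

0.67

CL'/CL = 1 / 2.75 = 0.3636
0.05·fm + (1 − fm) = 0.3636
fm = (0.3636 − 1) / (0.05 − 1) = 0.67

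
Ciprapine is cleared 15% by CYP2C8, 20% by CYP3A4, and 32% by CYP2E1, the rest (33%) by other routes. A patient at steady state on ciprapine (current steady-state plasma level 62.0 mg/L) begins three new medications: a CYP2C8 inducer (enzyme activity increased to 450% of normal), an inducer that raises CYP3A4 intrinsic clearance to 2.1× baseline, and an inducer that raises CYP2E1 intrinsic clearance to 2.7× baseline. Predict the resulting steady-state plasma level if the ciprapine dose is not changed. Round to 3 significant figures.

27.1 mg/L

CYP2C8: 0.15 × 4.5 = 0.675
CYP3A4: 0.2 × 2.1 = 0.42
CYP2E1: 0.32 × 2.7 = 0.864
Other: 0.33 (unchanged)
New clearance relative to baseline: 0.675 + 0.42 + 0.864 + 0.33 = 2.289.
New steady-state plasma level = 62.0 / 2.289 = 27.1 mg/L (concentration scales inversely with clearance).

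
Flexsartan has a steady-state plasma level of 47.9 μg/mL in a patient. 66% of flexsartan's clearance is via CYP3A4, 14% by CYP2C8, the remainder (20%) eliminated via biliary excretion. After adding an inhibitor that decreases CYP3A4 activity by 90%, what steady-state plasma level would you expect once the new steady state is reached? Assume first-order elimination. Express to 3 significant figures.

118 μg/mL

The CYP3A4 pathway (66% of clearance) drops to 0.1× activity: 0.66 × 0.1 = 0.066.
CYP2C8 (14%) and the residual 20% are unaffected.
CL_new/CL_old = 0.066 + 0.14 + 0.2 = 0.406.
New steady-state plasma level = baseline ÷ relative clearance = 47.9 / 0.406 = 118 μg/mL.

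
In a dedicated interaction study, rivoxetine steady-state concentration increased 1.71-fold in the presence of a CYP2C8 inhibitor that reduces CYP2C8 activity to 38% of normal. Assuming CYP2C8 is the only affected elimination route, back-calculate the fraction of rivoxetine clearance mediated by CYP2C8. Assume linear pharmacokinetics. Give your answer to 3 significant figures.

CL'/CL = 1 / 1.71 = 0.5848
0.38·fm + (1 − fm) = 0.5848
fm = (0.5848 − 1) / (0.38 − 1) = 0.670

0.670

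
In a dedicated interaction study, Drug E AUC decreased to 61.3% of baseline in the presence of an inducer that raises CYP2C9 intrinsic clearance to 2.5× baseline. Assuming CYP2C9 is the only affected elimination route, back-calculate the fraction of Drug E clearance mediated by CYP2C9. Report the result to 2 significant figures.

0.42

CL'/CL = 1 / 0.613 = 1.631
2.5·fm + (1 − fm) = 1.631
fm = (1.631 − 1) / (2.5 − 1) = 0.42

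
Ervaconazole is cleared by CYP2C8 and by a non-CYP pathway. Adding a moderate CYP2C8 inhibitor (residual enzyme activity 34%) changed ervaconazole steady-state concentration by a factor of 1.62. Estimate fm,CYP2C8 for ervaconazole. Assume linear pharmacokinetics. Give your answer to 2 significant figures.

Call the CYP2C8 fraction fm. After the interaction, CL_new/CL_old = fm × 0.34 + (1 − fm).
Steady-state concentration ratio = 1 / (new CL fraction), so new CL fraction = 1 / 1.62 = 0.6173.
fm × 0.34 + 1 − fm = 0.6173  ⇒  fm × (0.34 − 1) = −0.3827  ⇒  fm = 0.58.

0.58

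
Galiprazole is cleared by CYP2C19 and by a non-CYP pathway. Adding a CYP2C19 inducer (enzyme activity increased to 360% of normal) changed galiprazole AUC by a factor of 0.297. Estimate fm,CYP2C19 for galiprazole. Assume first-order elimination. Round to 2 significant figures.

CL'/CL = 1 / 0.297 = 3.367
3.6·fm + (1 − fm) = 3.367
fm = (3.367 − 1) / (3.6 − 1) = 0.91

0.91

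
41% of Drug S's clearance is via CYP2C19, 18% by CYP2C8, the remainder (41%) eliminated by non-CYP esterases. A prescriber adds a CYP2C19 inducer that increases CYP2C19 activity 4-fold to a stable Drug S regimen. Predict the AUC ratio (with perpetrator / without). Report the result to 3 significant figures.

The CYP2C19 pathway (41% of clearance) increases to 4× activity: 0.41 × 4 = 1.64.
CYP2C8 (18%) and the residual 41% are unaffected.
New clearance relative to baseline: 1.64 + 0.18 + 0.41 = 2.23.
Since AUC ∝ 1/CL, the ratio is 1 / 2.23 = 0.448.

0.448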